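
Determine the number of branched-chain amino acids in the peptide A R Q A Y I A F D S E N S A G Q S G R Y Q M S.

1

Valine (V), leucine (L), and isoleucine (I) are the branched-chain amino acids.
Matching residues: I6.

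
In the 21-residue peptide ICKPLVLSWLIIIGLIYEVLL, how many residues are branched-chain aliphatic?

The BCAAs are Val, Leu, and Ile — aliphatic side chains with a branch point.
Matching residues: I1, L5, V6, L7, L10, I11, I12, I13, L15, I16, V19, L20, L21.

13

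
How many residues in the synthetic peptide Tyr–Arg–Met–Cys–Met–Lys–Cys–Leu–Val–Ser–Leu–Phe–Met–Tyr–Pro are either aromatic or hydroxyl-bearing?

4

Aromatic: F, W, Y. Hydroxyl-bearing: S, T, Y.
Aromatic residues here: Tyr1, Phe12, Tyr14 (3).
Hydroxyl-bearing residues here: Tyr1, Ser10, Tyr14 (3).
Y is in both groups, so the 2 Y residues must not be double-counted.
Total = 3 + 3 − 2 = 4.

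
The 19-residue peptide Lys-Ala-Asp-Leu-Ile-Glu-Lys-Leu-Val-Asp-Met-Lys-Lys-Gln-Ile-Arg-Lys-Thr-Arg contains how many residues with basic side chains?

7

The basic amino acids are Lys (K), Arg (R), and His (H).
Matching residues: Lys1, Lys7, Lys12, Lys13, Arg16, Lys17, Arg19.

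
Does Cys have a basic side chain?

No

Lysine (K), arginine (R), and histidine (H) have basic, nitrogen-containing side chains.
Cysteine is not in this group.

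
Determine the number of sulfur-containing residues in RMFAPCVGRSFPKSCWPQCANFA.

4

Only Cys (C) and Met (M) have a sulfur atom in the side chain.
Matching residues: M2, C6, C15, C19.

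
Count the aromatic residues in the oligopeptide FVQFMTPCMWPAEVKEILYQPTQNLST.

4

F, W, and Y each carry an aromatic ring on the side chain.
Matching residues: F1, F4, W10, Y19.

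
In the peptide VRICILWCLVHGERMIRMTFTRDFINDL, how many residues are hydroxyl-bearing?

2

The –OH-bearing residues are Ser, Thr (aliphatic alcohols), and Tyr (phenol).
Matching residues: T19, T21.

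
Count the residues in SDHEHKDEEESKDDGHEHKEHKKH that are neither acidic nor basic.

3

Acidic: D, E. Basic: K, R, H. All other residues are neither.
Matching residues: S1, S11, G15.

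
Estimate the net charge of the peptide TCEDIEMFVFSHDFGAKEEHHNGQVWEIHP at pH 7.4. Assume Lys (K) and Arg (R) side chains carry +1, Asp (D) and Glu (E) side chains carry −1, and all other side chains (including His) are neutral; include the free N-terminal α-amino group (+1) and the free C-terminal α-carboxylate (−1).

Positive (K, R): K17 → +1.
Negative (D, E): E3, D4, E6, D13, E18, E19, E27 → −7.
The N-terminus (+1) and C-terminus (−1) cancel.
Net charge = (+1) + (−7) = −6.

-6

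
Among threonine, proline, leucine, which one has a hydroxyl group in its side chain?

threonine

S, T, and Y are the three residues with a side-chain hydroxyl.
Of the listed options, only threonine belongs to this group.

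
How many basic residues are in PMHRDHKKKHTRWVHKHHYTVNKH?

14

K, R, and H are the three residues with basic side chains (ε-amine, guanidinium, and imidazole respectively).
Matching residues: H3, R4, H6, K7, K8, K9, H10, R12, H15, K16, H17, H18, K23, H24.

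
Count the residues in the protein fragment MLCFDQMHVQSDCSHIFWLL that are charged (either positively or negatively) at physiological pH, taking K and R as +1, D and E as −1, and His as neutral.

2

Charged side chains at pH ~7.4: K, R (positive); D, E (negative).
Matching residues: D5, D12.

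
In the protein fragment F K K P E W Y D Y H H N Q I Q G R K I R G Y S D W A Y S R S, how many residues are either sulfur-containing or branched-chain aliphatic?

2

Sulfur-containing: C, M. Branched-chain aliphatic: I, L, V.
Sulfur-containing residues here: none (0).
Branched-chain aliphatic residues here: I14, I19 (2).
The two groups share no amino acid, so total = 0 + 2 = 2.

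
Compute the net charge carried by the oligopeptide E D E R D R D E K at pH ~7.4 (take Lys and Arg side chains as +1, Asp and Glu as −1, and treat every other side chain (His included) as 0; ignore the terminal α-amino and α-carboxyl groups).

Positive (K, R): R4, R6, K9 → +3.
Negative (D, E): E1, D2, E3, D5, D7, E8 → −6.
Net charge = (+3) + (−6) = −3.

-3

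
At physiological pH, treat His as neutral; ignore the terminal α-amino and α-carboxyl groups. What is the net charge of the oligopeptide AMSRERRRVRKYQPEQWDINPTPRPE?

+3

Near pH 7.4, K and R contribute +1 each, D and E contribute −1 each, and every other side chain (His included, as stated) is uncharged.
Positive (K, R): R4, R6, R7, R8, R10, K11, R24 → +7.
Negative (D, E): E5, E15, D18, E26 → −4.
Net charge = (+7) + (−4) = +3.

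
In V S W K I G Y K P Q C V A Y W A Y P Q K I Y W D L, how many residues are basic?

Lysine (K), arginine (R), and histidine (H) have basic, nitrogen-containing side chains.
Matching residues: K4, K8, K20.

3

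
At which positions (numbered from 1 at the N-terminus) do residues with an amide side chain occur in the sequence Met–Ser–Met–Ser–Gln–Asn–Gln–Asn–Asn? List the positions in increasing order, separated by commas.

5, 6, 7, 8, 9

Asparagine (N) and glutamine (Q) have uncharged amide side chains.
Matching residues: Gln5, Asn6, Gln7, Asn8, Asn9.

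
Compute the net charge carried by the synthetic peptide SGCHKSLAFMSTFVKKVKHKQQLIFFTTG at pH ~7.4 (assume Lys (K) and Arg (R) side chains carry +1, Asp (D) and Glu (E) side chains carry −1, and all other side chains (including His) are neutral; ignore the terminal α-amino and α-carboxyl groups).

Positive (K, R): K5, K15, K16, K18, K20 → +5.
Negative (D, E): none → −0.
Net charge = (+5) + (−0) = +5.

+5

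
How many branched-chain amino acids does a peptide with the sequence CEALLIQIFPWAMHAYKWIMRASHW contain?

The BCAAs are Val, Leu, and Ile — aliphatic side chains with a branch point.
Matching residues: L4, L5, I6, I8, I19.

5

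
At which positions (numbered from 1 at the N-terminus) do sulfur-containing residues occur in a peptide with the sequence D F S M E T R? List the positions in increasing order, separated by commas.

Only Cys (C) and Met (M) have a sulfur atom in the side chain.
Matching residues: M4.

4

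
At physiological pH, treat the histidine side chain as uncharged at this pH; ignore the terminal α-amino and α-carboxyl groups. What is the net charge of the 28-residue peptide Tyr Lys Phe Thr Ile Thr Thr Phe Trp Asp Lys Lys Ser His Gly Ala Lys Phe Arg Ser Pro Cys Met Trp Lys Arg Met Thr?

The side chains ionized at physiological pH are Lys/Arg (+1) and Asp/Glu (−1); with His treated as neutral, nothing else contributes.
Positive (K, R): Lys2, Lys11, Lys12, Lys17, Arg19, Lys25, Arg26 → +7.
Negative (D, E): Asp10 → −1.
Net charge = (+7) + (−1) = +6.

+6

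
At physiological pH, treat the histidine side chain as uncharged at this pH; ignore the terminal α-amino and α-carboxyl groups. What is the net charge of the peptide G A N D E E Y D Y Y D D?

-6

At pH ~7.4 the Lys and Arg side chains are protonated (+1), the Asp and Glu side chains are deprotonated (−1), and with His taken as neutral all other side chains carry no charge.
Positive (K, R): none → +0.
Negative (D, E): D4, E5, E6, D8, D11, D12 → −6.
Net charge = (+0) + (−6) = −6.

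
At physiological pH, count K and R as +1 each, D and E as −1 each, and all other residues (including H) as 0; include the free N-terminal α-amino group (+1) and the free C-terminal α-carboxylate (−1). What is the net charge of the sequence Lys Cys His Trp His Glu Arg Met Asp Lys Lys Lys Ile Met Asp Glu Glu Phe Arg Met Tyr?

Positive (K, R): Lys1, Arg7, Lys10, Lys11, Lys12, Arg19 → +6.
Negative (D, E): Glu6, Asp9, Asp15, Glu16, Glu17 → −5.
The N-terminus (+1) and C-terminus (−1) cancel.
Net charge = (+6) + (−5) = +1.

+1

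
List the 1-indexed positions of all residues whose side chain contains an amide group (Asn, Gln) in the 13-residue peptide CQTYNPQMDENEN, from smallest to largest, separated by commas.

Matching residues: Q2, N5, Q7, N11, N13.

2, 5, 7, 11, 13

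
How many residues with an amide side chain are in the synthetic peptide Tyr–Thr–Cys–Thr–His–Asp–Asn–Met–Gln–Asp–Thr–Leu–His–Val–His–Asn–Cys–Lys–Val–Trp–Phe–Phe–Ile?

3

Asparagine (N) and glutamine (Q) have uncharged amide side chains.
Matching residues: Asn7, Gln9, Asn16.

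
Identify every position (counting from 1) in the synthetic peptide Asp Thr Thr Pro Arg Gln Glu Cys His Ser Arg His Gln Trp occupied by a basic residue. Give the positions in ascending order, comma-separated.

5, 9, 11, 12

K, R, and H are the three residues with basic side chains (ε-amine, guanidinium, and imidazole respectively).
Matching residues: Arg5, His9, Arg11, His12.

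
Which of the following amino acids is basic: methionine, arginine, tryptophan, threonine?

The basic amino acids are Lys (K), Arg (R), and His (H).
Of the listed options, only arginine belongs to this group.

arginine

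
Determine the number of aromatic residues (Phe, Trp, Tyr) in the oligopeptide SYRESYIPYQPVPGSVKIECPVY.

Matching residues: Y2, Y6, Y9, Y23.

4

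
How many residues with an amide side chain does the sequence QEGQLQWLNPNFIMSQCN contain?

7

The amide-side-chain residues are Asn (N) and Gln (Q).
Matching residues: Q1, Q4, Q6, N9, N11, Q16, N18.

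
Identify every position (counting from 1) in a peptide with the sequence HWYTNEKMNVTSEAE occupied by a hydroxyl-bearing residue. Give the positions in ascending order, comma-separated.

Matching residues: Y3, T4, T11, S12.

3, 4, 11, 12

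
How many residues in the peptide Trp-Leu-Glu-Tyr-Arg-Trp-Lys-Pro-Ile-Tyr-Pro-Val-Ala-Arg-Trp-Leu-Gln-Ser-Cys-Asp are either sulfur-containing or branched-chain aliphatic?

Sulfur-containing: C, M. Branched-chain aliphatic: I, L, V.
Sulfur-containing residues here: Cys19 (1).
Branched-chain aliphatic residues here: Leu2, Ile9, Val12, Leu16 (4).
The two groups share no amino acid, so total = 1 + 4 = 5.

5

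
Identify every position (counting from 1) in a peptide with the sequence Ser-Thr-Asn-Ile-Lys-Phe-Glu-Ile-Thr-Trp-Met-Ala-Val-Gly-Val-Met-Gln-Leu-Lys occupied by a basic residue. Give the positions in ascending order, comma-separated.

K, R, and H are the three residues with basic side chains (ε-amine, guanidinium, and imidazole respectively).
Matching residues: Lys5, Lys19.

5, 19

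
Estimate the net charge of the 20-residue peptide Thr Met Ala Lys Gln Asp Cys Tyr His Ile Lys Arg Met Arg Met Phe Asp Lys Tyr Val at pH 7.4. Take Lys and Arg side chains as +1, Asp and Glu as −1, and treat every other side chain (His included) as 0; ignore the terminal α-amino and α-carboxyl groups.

Positive (K, R): Lys4, Lys11, Arg12, Arg14, Lys18 → +5.
Negative (D, E): Asp6, Asp17 → −2.
Net charge = (+5) + (−2) = +3.

+3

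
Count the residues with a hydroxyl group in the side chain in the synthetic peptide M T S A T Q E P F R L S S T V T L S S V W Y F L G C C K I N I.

10

Serine (S), threonine (T), and tyrosine (Y) each carry a hydroxyl group on the side chain.
Matching residues: T2, S3, T5, S12, S13, T14, T16, S18, S19, Y22.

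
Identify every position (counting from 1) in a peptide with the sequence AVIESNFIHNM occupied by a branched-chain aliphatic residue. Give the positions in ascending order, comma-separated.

V, L, and I make up the branched-chain aliphatic group.
Matching residues: V2, I3, I8.

2, 3, 8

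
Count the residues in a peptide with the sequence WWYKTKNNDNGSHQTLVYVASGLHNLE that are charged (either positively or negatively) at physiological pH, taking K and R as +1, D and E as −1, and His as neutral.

Charged side chains at pH ~7.4: K, R (positive); D, E (negative).
Matching residues: K4, K6, D9, E27.

4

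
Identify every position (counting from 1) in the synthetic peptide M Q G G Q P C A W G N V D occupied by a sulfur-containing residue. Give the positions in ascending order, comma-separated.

1, 7

The sulfur-bearing residues are cysteine (–SH) and methionine (–S–CH₃).
Matching residues: M1, C7.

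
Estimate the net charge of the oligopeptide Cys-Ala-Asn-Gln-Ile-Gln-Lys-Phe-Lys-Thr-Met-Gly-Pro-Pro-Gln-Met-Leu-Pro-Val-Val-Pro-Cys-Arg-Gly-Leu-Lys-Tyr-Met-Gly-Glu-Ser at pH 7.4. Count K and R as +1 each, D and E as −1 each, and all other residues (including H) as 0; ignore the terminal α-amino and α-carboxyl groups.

Positive (K, R): Lys7, Lys9, Arg23, Lys26 → +4.
Negative (D, E): Glu30 → −1.
Net charge = (+4) + (−1) = +3.

+3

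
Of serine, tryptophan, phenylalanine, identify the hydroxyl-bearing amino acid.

Serine (S), threonine (T), and tyrosine (Y) each carry a hydroxyl group on the side chain.
Of the listed options, only serine belongs to this group.

serine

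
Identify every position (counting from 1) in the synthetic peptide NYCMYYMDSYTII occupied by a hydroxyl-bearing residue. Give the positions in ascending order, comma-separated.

2, 5, 6, 9, 10, 11

The –OH-bearing residues are Ser, Thr (aliphatic alcohols), and Tyr (phenol).
Matching residues: Y2, Y5, Y6, S9, Y10, T11.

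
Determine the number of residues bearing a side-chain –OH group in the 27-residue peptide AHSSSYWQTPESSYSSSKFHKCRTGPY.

The –OH-bearing residues are Ser, Thr (aliphatic alcohols), and Tyr (phenol).
Matching residues: S3, S4, S5, Y6, T9, S12, S13, Y14, S15, S16, S17, T24, Y27.

13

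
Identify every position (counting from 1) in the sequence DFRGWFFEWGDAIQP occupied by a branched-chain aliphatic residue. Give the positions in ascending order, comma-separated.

The BCAAs are Val, Leu, and Ile — aliphatic side chains with a branch point.
Matching residues: I13.

13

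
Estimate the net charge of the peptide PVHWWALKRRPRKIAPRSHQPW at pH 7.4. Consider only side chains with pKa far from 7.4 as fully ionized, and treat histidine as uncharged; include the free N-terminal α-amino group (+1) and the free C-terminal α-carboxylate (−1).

The side chains ionized at physiological pH are Lys/Arg (+1) and Asp/Glu (−1); with His treated as neutral, nothing else contributes.
Positive (K, R): K8, R9, R10, R12, K13, R17 → +6.
Negative (D, E): none → −0.
The N-terminus (+1) and C-terminus (−1) cancel.
Net charge = (+6) + (−0) = +6.

+6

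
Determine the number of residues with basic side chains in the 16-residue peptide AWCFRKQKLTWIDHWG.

K, R, and H are the three residues with basic side chains (ε-amine, guanidinium, and imidazole respectively).
Matching residues: R5, K6, K8, H14.

4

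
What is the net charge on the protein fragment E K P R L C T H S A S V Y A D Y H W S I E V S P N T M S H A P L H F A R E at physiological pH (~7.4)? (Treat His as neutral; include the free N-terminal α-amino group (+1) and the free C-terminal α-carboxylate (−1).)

-1

Near pH 7.4, K and R contribute +1 each, D and E contribute −1 each, and every other side chain (His included, as stated) is uncharged.
Positive (K, R): K2, R4, R36 → +3.
Negative (D, E): E1, D15, E21, E37 → −4.
The N-terminus (+1) and C-terminus (−1) cancel.
Net charge = (+3) + (−4) = −1.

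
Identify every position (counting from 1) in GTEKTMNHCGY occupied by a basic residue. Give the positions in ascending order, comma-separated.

K, R, and H are the three residues with basic side chains (ε-amine, guanidinium, and imidazole respectively).
Matching residues: K4, H8.

4, 8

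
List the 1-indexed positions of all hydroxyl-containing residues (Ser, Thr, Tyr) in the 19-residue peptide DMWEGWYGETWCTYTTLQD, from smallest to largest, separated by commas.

7, 10, 13, 14, 15, 16

Matching residues: Y7, T10, T13, Y14, T15, T16.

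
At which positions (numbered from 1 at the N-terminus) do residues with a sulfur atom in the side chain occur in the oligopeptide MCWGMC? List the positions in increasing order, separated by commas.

The sulfur-bearing residues are cysteine (–SH) and methionine (–S–CH₃).
Matching residues: M1, C2, M5, C6.

1, 2, 5, 6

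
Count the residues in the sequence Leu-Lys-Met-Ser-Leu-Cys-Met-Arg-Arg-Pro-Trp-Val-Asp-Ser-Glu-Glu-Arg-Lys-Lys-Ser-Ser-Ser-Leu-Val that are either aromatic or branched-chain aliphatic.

6

Aromatic: F, W, Y. Branched-chain aliphatic: I, L, V.
Aromatic residues here: Trp11 (1).
Branched-chain aliphatic residues here: Leu1, Leu5, Val12, Leu23, Val24 (5).
The two groups share no amino acid, so total = 1 + 5 = 6.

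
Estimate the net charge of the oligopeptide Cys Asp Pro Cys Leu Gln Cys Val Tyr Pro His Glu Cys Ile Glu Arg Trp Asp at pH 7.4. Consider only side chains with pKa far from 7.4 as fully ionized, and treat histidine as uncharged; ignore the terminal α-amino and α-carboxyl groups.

-3

The side chains ionized at physiological pH are Lys/Arg (+1) and Asp/Glu (−1); with His treated as neutral, nothing else contributes.
Positive (K, R): Arg16 → +1.
Negative (D, E): Asp2, Glu12, Glu15, Asp18 → −4.
Net charge = (+1) + (−4) = −3.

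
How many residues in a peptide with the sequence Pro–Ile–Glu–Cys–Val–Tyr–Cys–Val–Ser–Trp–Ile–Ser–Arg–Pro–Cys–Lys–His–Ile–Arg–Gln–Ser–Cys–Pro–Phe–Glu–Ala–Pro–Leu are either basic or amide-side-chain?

5

Basic: H, K, R. Amide-side-chain: N, Q.
Basic residues here: Arg13, Lys16, His17, Arg19 (4).
Amide-side-chain residues here: Gln20 (1).
The two groups share no amino acid, so total = 4 + 1 = 5.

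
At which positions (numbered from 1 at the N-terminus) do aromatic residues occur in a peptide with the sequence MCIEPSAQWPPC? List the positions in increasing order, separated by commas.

The aromatic amino acids are Phe (F, benzyl), Trp (W, indole), and Tyr (Y, phenol).
Matching residues: W9.

9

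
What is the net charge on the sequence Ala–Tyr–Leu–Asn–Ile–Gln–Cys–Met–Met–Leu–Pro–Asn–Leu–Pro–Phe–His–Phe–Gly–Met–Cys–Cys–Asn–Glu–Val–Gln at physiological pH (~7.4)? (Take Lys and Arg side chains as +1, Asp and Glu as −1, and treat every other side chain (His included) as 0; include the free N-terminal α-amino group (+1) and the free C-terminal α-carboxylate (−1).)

-1

Positive (K, R): none → +0.
Negative (D, E): Glu23 → −1.
The N-terminus (+1) and C-terminus (−1) cancel.
Net charge = (+0) + (−1) = −1.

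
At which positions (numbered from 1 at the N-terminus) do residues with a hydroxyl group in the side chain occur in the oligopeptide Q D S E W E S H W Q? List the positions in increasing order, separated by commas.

Serine (S), threonine (T), and tyrosine (Y) each carry a hydroxyl group on the side chain.
Matching residues: S3, S7.

3, 7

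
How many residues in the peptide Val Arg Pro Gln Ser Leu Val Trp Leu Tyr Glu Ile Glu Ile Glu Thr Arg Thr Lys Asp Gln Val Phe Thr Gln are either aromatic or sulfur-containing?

3

Aromatic: F, W, Y. Sulfur-containing: C, M.
Aromatic residues here: Trp8, Tyr10, Phe23 (3).
Sulfur-containing residues here: none (0).
The two groups share no amino acid, so total = 3 + 0 = 3.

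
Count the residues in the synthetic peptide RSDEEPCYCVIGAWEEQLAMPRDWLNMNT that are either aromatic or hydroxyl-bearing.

Aromatic: F, W, Y. Hydroxyl-bearing: S, T, Y.
Aromatic residues here: Y8, W14, W24 (3).
Hydroxyl-bearing residues here: S2, Y8, T29 (3).
Y is in both groups, so the 1 Y residue must not be double-counted.
Total = 3 + 3 − 1 = 5.

5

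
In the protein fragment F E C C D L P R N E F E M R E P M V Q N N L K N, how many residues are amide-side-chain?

5

Only N (asparagine) and Q (glutamine) carry a side-chain carboxamide.
Matching residues: N9, Q19, N20, N21, N24.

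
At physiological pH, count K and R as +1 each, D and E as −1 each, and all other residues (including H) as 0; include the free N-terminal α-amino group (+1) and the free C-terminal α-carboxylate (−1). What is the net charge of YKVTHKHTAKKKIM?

+5

Positive (K, R): K2, K6, K10, K11, K12 → +5.
Negative (D, E): none → −0.
The N-terminus (+1) and C-terminus (−1) cancel.
Net charge = (+5) + (−0) = +5.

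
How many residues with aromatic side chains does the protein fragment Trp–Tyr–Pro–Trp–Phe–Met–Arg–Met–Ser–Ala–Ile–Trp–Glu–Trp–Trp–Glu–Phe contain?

Phenylalanine (F), tryptophan (W), and tyrosine (Y) have aromatic ring side chains.
Matching residues: Trp1, Tyr2, Trp4, Phe5, Trp12, Trp14, Trp15, Phe17.

8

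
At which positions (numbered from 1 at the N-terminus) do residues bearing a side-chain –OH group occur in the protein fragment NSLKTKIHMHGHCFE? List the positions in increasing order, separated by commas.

2, 5

The –OH-bearing residues are Ser, Thr (aliphatic alcohols), and Tyr (phenol).
Matching residues: S2, T5.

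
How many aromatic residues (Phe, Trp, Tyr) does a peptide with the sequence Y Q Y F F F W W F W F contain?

Matching residues: Y1, Y3, F4, F5, F6, W7, W8, F9, W10, F11.

10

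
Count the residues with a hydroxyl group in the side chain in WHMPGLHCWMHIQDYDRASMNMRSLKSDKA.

The –OH-bearing residues are Ser, Thr (aliphatic alcohols), and Tyr (phenol).
Matching residues: Y15, S19, S24, S27.

4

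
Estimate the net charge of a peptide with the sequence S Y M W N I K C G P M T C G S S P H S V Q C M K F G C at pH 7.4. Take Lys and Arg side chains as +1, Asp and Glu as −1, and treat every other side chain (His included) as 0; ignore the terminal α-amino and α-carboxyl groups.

+2

Positive (K, R): K7, K24 → +2.
Negative (D, E): none → −0.
Net charge = (+2) + (−0) = +2.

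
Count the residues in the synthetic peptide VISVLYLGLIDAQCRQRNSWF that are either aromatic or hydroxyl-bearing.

Aromatic: F, W, Y. Hydroxyl-bearing: S, T, Y.
Aromatic residues here: Y6, W20, F21 (3).
Hydroxyl-bearing residues here: S3, Y6, S19 (3).
Y is in both groups, so the 1 Y residue must not be double-counted.
Total = 3 + 3 − 1 = 5.

5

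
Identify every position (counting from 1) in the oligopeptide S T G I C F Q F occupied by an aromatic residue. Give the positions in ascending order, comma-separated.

F, W, and Y each carry an aromatic ring on the side chain.
Matching residues: F6, F8.

6, 8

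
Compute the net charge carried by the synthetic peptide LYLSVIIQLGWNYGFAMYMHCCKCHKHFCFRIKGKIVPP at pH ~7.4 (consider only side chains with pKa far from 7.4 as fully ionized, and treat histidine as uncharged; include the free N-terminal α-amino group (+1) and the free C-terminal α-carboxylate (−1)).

The side chains ionized at physiological pH are Lys/Arg (+1) and Asp/Glu (−1); with His treated as neutral, nothing else contributes.
Positive (K, R): K23, K26, R31, K33, K35 → +5.
Negative (D, E): none → −0.
The N-terminus (+1) and C-terminus (−1) cancel.
Net charge = (+5) + (−0) = +5.

+5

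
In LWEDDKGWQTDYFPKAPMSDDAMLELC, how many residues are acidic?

The acidic residues are Asp (D) and Glu (E), whose side chains end in a carboxylate group.
Matching residues: E3, D4, D5, D11, D20, D21, E25.

7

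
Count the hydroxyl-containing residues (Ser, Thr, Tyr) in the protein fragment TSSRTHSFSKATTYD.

Matching residues: T1, S2, S3, T5, S7, S9, T12, T13, Y14.

9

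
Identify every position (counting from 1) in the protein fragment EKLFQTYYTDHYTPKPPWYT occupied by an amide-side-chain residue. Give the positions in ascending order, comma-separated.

5

The amide-side-chain residues are Asn (N) and Gln (Q).
Matching residues: Q5.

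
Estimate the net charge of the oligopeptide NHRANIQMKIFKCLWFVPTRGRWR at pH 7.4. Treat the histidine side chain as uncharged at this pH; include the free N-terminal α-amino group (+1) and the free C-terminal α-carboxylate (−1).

+6

The side chains ionized at physiological pH are Lys/Arg (+1) and Asp/Glu (−1); with His treated as neutral, nothing else contributes.
Positive (K, R): R3, K9, K12, R20, R22, R24 → +6.
Negative (D, E): none → −0.
The N-terminus (+1) and C-terminus (−1) cancel.
Net charge = (+6) + (−0) = +6.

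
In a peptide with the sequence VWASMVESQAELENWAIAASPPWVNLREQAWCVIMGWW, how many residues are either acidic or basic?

Acidic: D, E. Basic: H, K, R.
Acidic residues here: E7, E11, E13, E28 (4).
Basic residues here: R27 (1).
The two groups share no amino acid, so total = 4 + 1 = 5.

5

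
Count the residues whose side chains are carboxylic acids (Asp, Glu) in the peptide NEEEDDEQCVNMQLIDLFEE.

9

Matching residues: E2, E3, E4, D5, D6, E7, D16, E19, E20.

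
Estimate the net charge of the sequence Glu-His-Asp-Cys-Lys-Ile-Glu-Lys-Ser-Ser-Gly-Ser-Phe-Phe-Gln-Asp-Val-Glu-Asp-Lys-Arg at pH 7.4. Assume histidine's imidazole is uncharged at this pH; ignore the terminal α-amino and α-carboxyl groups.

Near pH 7.4, K and R contribute +1 each, D and E contribute −1 each, and every other side chain (His included, as stated) is uncharged.
Positive (K, R): Lys5, Lys8, Lys20, Arg21 → +4.
Negative (D, E): Glu1, Asp3, Glu7, Asp16, Glu18, Asp19 → −6.
Net charge = (+4) + (−6) = −2.

-2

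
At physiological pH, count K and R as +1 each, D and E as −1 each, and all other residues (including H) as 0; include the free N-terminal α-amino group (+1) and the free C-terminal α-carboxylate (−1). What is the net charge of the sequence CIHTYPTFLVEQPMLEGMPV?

-2

Positive (K, R): none → +0.
Negative (D, E): E11, E16 → −2.
The N-terminus (+1) and C-terminus (−1) cancel.
Net charge = (+0) + (−2) = −2.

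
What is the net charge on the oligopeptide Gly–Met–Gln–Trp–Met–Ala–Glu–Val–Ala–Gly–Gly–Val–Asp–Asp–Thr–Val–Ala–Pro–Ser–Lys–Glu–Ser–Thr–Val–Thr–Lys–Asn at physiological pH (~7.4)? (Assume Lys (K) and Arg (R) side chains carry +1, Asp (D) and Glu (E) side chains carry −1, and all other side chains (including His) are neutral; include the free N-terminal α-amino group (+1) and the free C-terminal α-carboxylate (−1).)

Positive (K, R): Lys20, Lys26 → +2.
Negative (D, E): Glu7, Asp13, Asp14, Glu21 → −4.
The N-terminus (+1) and C-terminus (−1) cancel.
Net charge = (+2) + (−4) = −2.

-2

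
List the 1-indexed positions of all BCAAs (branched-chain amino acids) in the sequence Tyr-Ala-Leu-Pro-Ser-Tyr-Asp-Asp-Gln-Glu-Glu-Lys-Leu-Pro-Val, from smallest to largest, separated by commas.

Valine (V), leucine (L), and isoleucine (I) are the branched-chain amino acids.
Matching residues: Leu3, Leu13, Val15.

3, 13, 15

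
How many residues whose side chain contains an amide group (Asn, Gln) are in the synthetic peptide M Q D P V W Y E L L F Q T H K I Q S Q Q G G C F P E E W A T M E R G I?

Matching residues: Q2, Q12, Q17, Q19, Q20.

5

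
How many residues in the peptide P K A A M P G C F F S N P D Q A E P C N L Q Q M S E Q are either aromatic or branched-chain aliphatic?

3

Aromatic: F, W, Y. Branched-chain aliphatic: I, L, V.
Aromatic residues here: F9, F10 (2).
Branched-chain aliphatic residues here: L21 (1).
The two groups share no amino acid, so total = 2 + 1 = 3.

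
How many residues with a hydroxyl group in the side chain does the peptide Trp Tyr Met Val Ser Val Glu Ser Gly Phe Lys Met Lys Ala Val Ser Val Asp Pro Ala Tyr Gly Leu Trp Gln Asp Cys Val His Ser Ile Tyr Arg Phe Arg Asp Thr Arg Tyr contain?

9

Serine (S), threonine (T), and tyrosine (Y) each carry a hydroxyl group on the side chain.
Matching residues: Tyr2, Ser5, Ser8, Ser16, Tyr21, Ser30, Tyr32, Thr37, Tyr39.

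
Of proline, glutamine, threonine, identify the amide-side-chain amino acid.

glutamine

Asparagine (N) and glutamine (Q) have uncharged amide side chains.
Of the listed options, only glutamine belongs to this group.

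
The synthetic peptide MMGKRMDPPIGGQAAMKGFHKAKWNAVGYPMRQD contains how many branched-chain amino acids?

2

Valine (V), leucine (L), and isoleucine (I) are the branched-chain amino acids.
Matching residues: I10, V27.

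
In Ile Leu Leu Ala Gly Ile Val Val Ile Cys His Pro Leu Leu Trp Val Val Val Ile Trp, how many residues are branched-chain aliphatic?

Valine (V), leucine (L), and isoleucine (I) are the branched-chain amino acids.
Matching residues: Ile1, Leu2, Leu3, Ile6, Val7, Val8, Ile9, Leu13, Leu14, Val16, Val17, Val18, Ile19.

13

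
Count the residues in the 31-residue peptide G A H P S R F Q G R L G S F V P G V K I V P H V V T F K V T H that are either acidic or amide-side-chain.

1

Acidic: D, E. Amide-side-chain: N, Q.
Acidic residues here: none (0).
Amide-side-chain residues here: Q8 (1).
The two groups share no amino acid, so total = 0 + 1 = 1.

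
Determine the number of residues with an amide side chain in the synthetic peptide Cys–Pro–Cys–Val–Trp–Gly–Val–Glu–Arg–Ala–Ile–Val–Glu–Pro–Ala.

0

Asparagine (N) and glutamine (Q) have uncharged amide side chains.
None of the 15 residues belong to this group.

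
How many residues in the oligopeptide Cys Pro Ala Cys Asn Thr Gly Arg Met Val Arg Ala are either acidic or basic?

2

Acidic: D, E. Basic: H, K, R.
Acidic residues here: none (0).
Basic residues here: Arg8, Arg11 (2).
The two groups share no amino acid, so total = 0 + 2 = 2.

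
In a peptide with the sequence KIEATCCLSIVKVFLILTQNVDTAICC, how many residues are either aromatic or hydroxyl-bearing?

5

Aromatic: F, W, Y. Hydroxyl-bearing: S, T, Y.
Aromatic residues here: F14 (1).
Hydroxyl-bearing residues here: T5, S9, T18, T23 (4).
(Y belongs to both groups, but none appear in this sequence.) Total = 1 + 4 = 5.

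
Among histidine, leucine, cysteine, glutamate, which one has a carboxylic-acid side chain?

Only D (aspartate) and E (glutamate) carry a side-chain carboxylic acid.
Of the listed options, only glutamate belongs to this group.

glutamate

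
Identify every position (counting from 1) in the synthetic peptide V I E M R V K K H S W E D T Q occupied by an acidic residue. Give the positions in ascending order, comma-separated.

Only D (aspartate) and E (glutamate) carry a side-chain carboxylic acid.
Matching residues: E3, E12, D13.

3, 12, 13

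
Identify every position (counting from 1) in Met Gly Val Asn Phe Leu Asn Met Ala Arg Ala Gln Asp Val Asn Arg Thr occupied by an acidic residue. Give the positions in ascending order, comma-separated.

The acidic residues are Asp (D) and Glu (E), whose side chains end in a carboxylate group.
Matching residues: Asp13.

13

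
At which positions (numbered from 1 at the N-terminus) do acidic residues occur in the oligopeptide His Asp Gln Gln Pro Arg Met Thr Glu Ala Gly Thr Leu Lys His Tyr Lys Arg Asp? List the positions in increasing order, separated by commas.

Only D (aspartate) and E (glutamate) carry a side-chain carboxylic acid.
Matching residues: Asp2, Glu9, Asp19.

2, 9, 19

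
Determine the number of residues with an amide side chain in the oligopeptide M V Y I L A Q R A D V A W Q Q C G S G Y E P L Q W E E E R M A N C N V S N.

7

Asparagine (N) and glutamine (Q) have uncharged amide side chains.
Matching residues: Q7, Q14, Q15, Q24, N32, N34, N37.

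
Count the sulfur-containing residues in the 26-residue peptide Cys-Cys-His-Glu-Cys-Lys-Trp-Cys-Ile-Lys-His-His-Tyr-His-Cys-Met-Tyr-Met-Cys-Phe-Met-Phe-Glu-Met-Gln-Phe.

10

Only Cys (C) and Met (M) have a sulfur atom in the side chain.
Matching residues: Cys1, Cys2, Cys5, Cys8, Cys15, Met16, Met18, Cys19, Met21, Met24.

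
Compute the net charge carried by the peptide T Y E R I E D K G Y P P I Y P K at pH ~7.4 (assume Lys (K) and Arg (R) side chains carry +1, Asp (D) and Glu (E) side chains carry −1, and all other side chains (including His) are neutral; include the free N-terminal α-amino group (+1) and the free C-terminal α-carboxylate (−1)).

0

Positive (K, R): R4, K8, K16 → +3.
Negative (D, E): E3, E6, D7 → −3.
The N-terminus (+1) and C-terminus (−1) cancel.
Net charge = (+3) + (−3) = 0.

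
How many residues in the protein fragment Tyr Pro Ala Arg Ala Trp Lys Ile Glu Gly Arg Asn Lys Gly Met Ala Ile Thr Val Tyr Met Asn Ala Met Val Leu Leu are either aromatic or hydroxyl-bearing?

4

Aromatic: F, W, Y. Hydroxyl-bearing: S, T, Y.
Aromatic residues here: Tyr1, Trp6, Tyr20 (3).
Hydroxyl-bearing residues here: Tyr1, Thr18, Tyr20 (3).
Y is in both groups, so the 2 Y residues must not be double-counted.
Total = 3 + 3 − 2 = 4.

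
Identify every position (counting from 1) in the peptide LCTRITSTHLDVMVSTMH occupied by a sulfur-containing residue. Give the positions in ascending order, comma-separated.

Only Cys (C) and Met (M) have a sulfur atom in the side chain.
Matching residues: C2, M13, M17.

2, 13, 17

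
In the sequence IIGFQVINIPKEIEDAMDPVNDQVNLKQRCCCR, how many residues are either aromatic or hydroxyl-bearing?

1

Aromatic: F, W, Y. Hydroxyl-bearing: S, T, Y.
Aromatic residues here: F4 (1).
Hydroxyl-bearing residues here: none (0).
(Y belongs to both groups, but none appear in this sequence.) Total = 1 + 0 = 1.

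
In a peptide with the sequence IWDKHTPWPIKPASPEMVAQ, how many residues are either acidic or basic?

Acidic: D, E. Basic: H, K, R.
Acidic residues here: D3, E16 (2).
Basic residues here: K4, H5, K11 (3).
The two groups share no amino acid, so total = 2 + 3 = 5.

5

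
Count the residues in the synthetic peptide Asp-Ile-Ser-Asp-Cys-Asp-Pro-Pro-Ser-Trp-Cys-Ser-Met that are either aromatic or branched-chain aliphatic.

2

Aromatic: F, W, Y. Branched-chain aliphatic: I, L, V.
Aromatic residues here: Trp10 (1).
Branched-chain aliphatic residues here: Ile2 (1).
The two groups share no amino acid, so total = 1 + 1 = 2.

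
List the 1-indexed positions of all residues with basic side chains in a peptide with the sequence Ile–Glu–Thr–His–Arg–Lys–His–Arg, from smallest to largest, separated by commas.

K, R, and H are the three residues with basic side chains (ε-amine, guanidinium, and imidazole respectively).
Matching residues: His4, Arg5, Lys6, His7, Arg8.

4, 5, 6, 7, 8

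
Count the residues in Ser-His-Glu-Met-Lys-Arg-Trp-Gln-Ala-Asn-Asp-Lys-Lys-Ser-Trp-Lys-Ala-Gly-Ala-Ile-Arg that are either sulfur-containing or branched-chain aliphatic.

Sulfur-containing: C, M. Branched-chain aliphatic: I, L, V.
Sulfur-containing residues here: Met4 (1).
Branched-chain aliphatic residues here: Ile20 (1).
The two groups share no amino acid, so total = 1 + 1 = 2.

2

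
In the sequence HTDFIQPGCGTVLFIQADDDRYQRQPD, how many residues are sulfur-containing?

Cysteine (C, thiol) and methionine (M, thioether) are the two sulfur-containing amino acids.
Matching residues: C9.

1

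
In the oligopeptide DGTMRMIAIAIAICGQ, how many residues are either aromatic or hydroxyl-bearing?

1

Aromatic: F, W, Y. Hydroxyl-bearing: S, T, Y.
Aromatic residues here: none (0).
Hydroxyl-bearing residues here: T3 (1).
(Y belongs to both groups, but none appear in this sequence.) Total = 0 + 1 = 1.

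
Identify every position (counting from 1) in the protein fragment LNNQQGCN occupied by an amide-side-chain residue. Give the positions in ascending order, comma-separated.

The amide-side-chain residues are Asn (N) and Gln (Q).
Matching residues: N2, N3, Q4, Q5, N8.

2, 3, 4, 5, 8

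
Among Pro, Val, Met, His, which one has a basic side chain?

The basic amino acids are Lys (K), Arg (R), and His (H).
Of the listed options, only His belongs to this group.

His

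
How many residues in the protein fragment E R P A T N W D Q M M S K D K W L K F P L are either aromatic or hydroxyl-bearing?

Aromatic: F, W, Y. Hydroxyl-bearing: S, T, Y.
Aromatic residues here: W7, W16, F19 (3).
Hydroxyl-bearing residues here: T5, S12 (2).
(Y belongs to both groups, but none appear in this sequence.) Total = 3 + 2 = 5.

5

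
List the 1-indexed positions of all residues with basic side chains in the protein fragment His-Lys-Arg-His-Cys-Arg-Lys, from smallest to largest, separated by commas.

1, 2, 3, 4, 6, 7

Lysine (K), arginine (R), and histidine (H) have basic, nitrogen-containing side chains.
Matching residues: His1, Lys2, Arg3, His4, Arg6, Lys7.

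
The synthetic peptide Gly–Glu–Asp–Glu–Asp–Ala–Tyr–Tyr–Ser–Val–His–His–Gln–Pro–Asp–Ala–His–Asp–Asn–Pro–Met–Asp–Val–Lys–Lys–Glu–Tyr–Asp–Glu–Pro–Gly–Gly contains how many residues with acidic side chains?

Only D (aspartate) and E (glutamate) carry a side-chain carboxylic acid.
Matching residues: Glu2, Asp3, Glu4, Asp5, Asp15, Asp18, Asp22, Glu26, Asp28, Glu29.

10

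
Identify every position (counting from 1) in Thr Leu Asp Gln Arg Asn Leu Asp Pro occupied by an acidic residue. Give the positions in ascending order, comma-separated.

3, 8

Matching residues: Asp3, Asp8.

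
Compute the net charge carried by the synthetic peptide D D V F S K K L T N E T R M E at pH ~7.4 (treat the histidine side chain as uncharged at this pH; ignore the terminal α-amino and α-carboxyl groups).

-1

Near pH 7.4, K and R contribute +1 each, D and E contribute −1 each, and every other side chain (His included, as stated) is uncharged.
Positive (K, R): K6, K7, R13 → +3.
Negative (D, E): D1, D2, E11, E15 → −4.
Net charge = (+3) + (−4) = −1.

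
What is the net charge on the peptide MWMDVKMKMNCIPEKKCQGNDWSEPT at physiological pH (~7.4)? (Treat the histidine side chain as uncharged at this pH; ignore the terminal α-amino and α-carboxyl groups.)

At pH ~7.4 the Lys and Arg side chains are protonated (+1), the Asp and Glu side chains are deprotonated (−1), and with His taken as neutral all other side chains carry no charge.
Positive (K, R): K6, K8, K15, K16 → +4.
Negative (D, E): D4, E14, D21, E24 → −4.
Net charge = (+4) + (−4) = 0.

0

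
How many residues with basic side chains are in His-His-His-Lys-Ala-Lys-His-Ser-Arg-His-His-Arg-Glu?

K, R, and H are the three residues with basic side chains (ε-amine, guanidinium, and imidazole respectively).
Matching residues: His1, His2, His3, Lys4, Lys6, His7, Arg9, His10, His11, Arg12.

10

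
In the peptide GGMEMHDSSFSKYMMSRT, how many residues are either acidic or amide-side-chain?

2

Acidic: D, E. Amide-side-chain: N, Q.
Acidic residues here: E4, D7 (2).
Amide-side-chain residues here: none (0).
The two groups share no amino acid, so total = 2 + 0 = 2.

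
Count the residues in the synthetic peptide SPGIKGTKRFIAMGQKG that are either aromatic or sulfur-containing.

Aromatic: F, W, Y. Sulfur-containing: C, M.
Aromatic residues here: F10 (1).
Sulfur-containing residues here: M13 (1).
The two groups share no amino acid, so total = 1 + 1 = 2.

2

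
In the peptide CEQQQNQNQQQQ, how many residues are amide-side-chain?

The amide-side-chain residues are Asn (N) and Gln (Q).
Matching residues: Q3, Q4, Q5, N6, Q7, N8, Q9, Q10, Q11, Q12.

10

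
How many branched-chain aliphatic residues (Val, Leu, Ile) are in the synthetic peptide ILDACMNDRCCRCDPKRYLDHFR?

3

Matching residues: I1, L2, L19.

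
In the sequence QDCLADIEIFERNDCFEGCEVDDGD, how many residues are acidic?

Only D (aspartate) and E (glutamate) carry a side-chain carboxylic acid.
Matching residues: D2, D6, E8, E11, D14, E17, E20, D22, D23, D25.

10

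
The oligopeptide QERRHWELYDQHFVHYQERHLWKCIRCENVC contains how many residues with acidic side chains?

5

Only D (aspartate) and E (glutamate) carry a side-chain carboxylic acid.
Matching residues: E2, E7, D10, E18, E28.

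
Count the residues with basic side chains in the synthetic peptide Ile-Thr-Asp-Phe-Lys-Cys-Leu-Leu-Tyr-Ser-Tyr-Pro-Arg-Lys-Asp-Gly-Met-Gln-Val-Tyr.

Lysine (K), arginine (R), and histidine (H) have basic, nitrogen-containing side chains.
Matching residues: Lys5, Arg13, Lys14.

3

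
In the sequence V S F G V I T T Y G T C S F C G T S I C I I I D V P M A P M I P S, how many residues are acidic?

The acidic residues are Asp (D) and Glu (E), whose side chains end in a carboxylate group.
Matching residues: D24.

1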